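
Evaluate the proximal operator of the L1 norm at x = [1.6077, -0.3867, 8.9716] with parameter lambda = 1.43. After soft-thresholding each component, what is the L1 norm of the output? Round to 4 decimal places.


Soft-thresholding with lambda = 1.43:
prox(1.6077) = sign(1.6077)*max(|1.6077| - 1.43, 0) = 0.1777
prox(-0.3867) = sign(-0.3867)*max(|-0.3867| - 1.43, 0) = 0.0
prox(8.9716) = sign(8.9716)*max(|8.9716| - 1.43, 0) = 7.5416
prox(x) = [0.1777, 0.0, 7.5416]
||prox(x)||_1 = 0.1777 + 0.0 + 7.5416 = 7.7193


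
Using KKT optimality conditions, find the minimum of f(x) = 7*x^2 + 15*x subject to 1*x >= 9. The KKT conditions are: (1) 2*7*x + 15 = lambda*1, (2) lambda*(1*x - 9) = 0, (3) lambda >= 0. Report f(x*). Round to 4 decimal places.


Step 1: Try lambda = 0 (constraint inactive).
x_unc = -15/(2*7) = -1.0714
Check: 1*-1.0714 = -1.0714 < 9 -- violated!
Step 2: Constraint must be active: 1*x = 9
x* = 9/1 = 9.0
lambda = (2*7*9.0 + 15)/1 = 141.0
Step 3: Compute optimal value.
f(x*) = 7*9.0^2 + 15*9.0 = 702.0


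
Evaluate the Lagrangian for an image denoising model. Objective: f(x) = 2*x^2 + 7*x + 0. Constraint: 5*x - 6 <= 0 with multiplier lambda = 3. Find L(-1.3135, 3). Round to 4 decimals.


Step 1: Evaluate f(x).
f(-1.3135) = 2*(-1.3135)^2 + 7*(-1.3135) + 0 = -5.7439
Step 2: Evaluate g(x).
g(-1.3135) = 5*-1.3135 - 6 = -12.5675
Step 3: Compute Lagrangian.
L = -5.7439 + 3*-12.5675 = -43.4464


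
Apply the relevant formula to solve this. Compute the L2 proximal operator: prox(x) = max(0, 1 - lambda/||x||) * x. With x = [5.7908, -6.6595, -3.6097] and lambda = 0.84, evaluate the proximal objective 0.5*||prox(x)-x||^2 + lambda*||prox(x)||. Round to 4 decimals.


Step 1: Compute ||x||.
||x|| = 9.5348
Step 2: Compute scaling factor.
scale = max(0, 1 - 0.84/9.5348) = 0.9119
Step 3: prox(x) = [5.2806, -6.0728, -3.2917]
||prox(x)|| = 8.6948
Step 4: Proximal objective.
0.5*||prox-x||^2 = 0.3528
lambda*||prox|| = 7.3036
Total = 7.6564


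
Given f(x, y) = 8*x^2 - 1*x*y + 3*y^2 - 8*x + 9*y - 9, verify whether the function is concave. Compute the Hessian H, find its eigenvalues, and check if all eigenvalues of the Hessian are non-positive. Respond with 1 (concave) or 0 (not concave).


The Hessian of f(x,y) = 8*x^2 - 1*x*y + 3*y^2 - 8*x + 9*y - 9 is:
H = [[16, -1], [-1, 6]]
Trace = 16 + 6 = 22
Determinant = 16*6 - (-1)^2 = 95
Discriminant = (22)^2 - 4*95 = 104.0
Eigenvalues: lambda_1 = 5.901, lambda_2 = 16.099
The function is not concave.

0


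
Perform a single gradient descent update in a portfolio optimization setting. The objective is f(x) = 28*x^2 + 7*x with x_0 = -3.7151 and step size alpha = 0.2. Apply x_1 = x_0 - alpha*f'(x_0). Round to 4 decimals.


We compute the gradient at x_0 and apply the update.
f'(x) = 56*x + 7
f'(-3.7151) = 56*-3.7151 + 7 = -201.0456
x_1 = -3.7151 - 0.2*-201.0456 = 36.494


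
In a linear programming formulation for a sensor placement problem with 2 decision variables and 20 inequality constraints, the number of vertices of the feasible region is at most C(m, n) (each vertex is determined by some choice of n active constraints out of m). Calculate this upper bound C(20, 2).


Each vertex corresponds to some choice of n active constraints out of m, so the number of vertices is at most C(m, n) = m! / (n!(m-n)!).
m = 20, n = 2
Numerator: 20 * 19
Denominator: 2! = 2
C(20, 2) = 190


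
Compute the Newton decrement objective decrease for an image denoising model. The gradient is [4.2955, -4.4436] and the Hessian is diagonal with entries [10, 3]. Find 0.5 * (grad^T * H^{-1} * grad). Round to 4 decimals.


Step 1: H is diagonal, so H^(-1) * g = [0.4296, -1.4812].
Step 2: g^T H^(-1) g = sum_i g_i^2 / H_ii
  = (4.2955)^2/10 + (-4.4436)^2/3
  = 1.8451 + 6.5819 = 8.427
Step 3: Objective decrease = 0.5 * g^T H^(-1) g = 4.2135


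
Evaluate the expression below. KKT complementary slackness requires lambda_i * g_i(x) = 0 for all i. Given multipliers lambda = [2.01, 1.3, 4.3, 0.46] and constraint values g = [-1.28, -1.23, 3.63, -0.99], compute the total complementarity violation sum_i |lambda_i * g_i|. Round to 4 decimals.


KKT complementary slackness check:
lambda_1 * g_1 = 2.01 * -1.28 = -2.5728
lambda_2 * g_2 = 1.3 * -1.23 = -1.599
lambda_3 * g_3 = 4.3 * 3.63 = 15.609
lambda_4 * g_4 = 0.46 * -0.99 = -0.4554
Total violation = 2.5728 + 1.599 + 15.609 + 0.4554 = 20.2362


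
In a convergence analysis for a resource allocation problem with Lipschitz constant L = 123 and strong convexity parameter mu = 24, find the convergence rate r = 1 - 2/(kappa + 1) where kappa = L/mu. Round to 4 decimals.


Step 1: Compute the condition number.
kappa = L/mu = 123/24 = 5.125
Step 2: Compute the convergence rate.
r = 1 - 2/(kappa + 1) = 1 - 2*mu/(L + mu) = (L - mu)/(L + mu) = 99/147 = 0.6735


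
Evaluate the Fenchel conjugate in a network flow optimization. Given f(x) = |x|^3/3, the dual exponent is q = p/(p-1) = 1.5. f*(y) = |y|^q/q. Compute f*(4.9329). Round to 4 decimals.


The conjugate exponent q satisfies 1/p + 1/q = 1.
p = 3, so q = 3/(3 - 1) = 1.5
|y|^q = 4.9329^1.5 = 10.956
f*(4.9329) = 10.956 / 1.5 = 7.304


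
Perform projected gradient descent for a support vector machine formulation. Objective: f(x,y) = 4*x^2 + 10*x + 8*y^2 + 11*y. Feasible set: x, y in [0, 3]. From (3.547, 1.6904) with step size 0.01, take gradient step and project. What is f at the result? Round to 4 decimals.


Step 1: Compute gradient at (3.547, 1.6904).
grad_x = 2*4*3.547 + 10 = 38.376
grad_y = 2*8*1.6904 + 11 = 38.0464
Step 2: Gradient step.
x_raw = 3.547 - 0.01*38.376 = 3.1632
y_raw = 1.6904 - 0.01*38.0464 = 1.3099
Step 3: Project onto [0, 3].
x_proj = clip(3.1632) = 3.0
y_proj = clip(1.3099) = 1.3099
Step 4: Evaluate f.
f(3.0, 1.3099) = 94.1368


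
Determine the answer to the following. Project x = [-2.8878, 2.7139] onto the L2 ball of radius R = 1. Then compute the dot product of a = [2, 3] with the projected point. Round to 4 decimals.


Step 1: Compute ||x|| (intermediates to 6 decimals).
||x|| = sqrt((-2.8878)^2 + 2.7139^2) = 3.962908
Step 2: Project.
Since ||x|| > R, scale = R/||x|| = 1/3.962908 = 0.25234, proj(x) = scale * x
proj(x) = [-0.728707, 0.684826]
Step 3: Dot product.
a^T * proj(x) = 2*(-0.728707) + 3*0.684826 = 0.5971


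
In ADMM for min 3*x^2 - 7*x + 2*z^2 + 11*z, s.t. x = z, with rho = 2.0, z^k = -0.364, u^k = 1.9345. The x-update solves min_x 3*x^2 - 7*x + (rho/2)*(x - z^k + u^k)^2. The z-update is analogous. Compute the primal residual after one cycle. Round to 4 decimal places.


ADMM iteration with rho = 2.0, z^k = -0.364, u^k = 1.9345
Step 1: x-update.
Minimize 3*x^2 - 7*x + (2.0/2)*(x + 0.364 + 1.9345)^2
FOC: (2*3 + 2.0)*x = 7 + 2.0*(-0.364 - 1.9345)
x^{k+1} = 0.3004
Step 2: z-update.
Minimize 2*z^2 + 11*z + (2.0/2)*(0.3004 - z + 1.9345)^2
FOC: (2*2 + 2.0)*z = -11 + 2.0*(0.3004 + 1.9345)
z^{k+1} = -1.0884
Step 3: u-update.
u^{k+1} = 1.9345 + 0.3004 + 1.0884 = 3.3233
Step 4: Primal residual = |0.3004 + 1.0884| = 1.3888


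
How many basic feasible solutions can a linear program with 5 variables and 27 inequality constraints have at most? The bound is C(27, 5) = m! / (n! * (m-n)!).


Each vertex corresponds to some choice of n active constraints out of m, so the number of vertices is at most C(m, n) = m! / (n!(m-n)!).
m = 27, n = 5
Numerator: 27 * 26 * 25 * 24 * 23
Denominator: 5! = 120
C(27, 5) = 80730


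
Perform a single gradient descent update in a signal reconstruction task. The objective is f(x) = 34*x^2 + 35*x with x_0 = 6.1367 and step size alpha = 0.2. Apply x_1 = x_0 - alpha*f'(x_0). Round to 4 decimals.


We compute the gradient at x_0 and apply the update.
f'(x) = 68*x + 35
f'(6.1367) = 68*6.1367 + 35 = 452.2956
x_1 = 6.1367 - 0.2*452.2956 = -84.3224


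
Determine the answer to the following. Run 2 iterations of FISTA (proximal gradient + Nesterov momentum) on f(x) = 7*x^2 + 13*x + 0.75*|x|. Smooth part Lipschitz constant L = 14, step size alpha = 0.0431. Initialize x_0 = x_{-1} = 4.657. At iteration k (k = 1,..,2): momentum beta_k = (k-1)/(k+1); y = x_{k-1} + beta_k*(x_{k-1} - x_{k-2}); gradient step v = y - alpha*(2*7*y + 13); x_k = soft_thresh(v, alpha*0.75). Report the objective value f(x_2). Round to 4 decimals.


FISTA on f(x) = 7*x^2 + 13*x + 0.75*|x|
L = 14, alpha = 0.0431
Iteration 1: beta = 0.0, y = 4.657 + 0.0*(4.657 - 4.657) = 4.657
  grad(y) = 78.198, v = y - alpha*grad = 1.2867
  prox(v) = soft_thresh(1.2867, 0.0323) = 1.2543
Iteration 2: beta = 0.3333, y = 1.2543 + 0.3333*(1.2543 - 4.657) = 0.1201
  grad(y) = 14.6817, v = y - alpha*grad = -0.5127
  prox(v) = soft_thresh(-0.5127, 0.0323) = -0.4803
f(x_2) = 7*(-0.4803)^2 + 13*(-0.4803) + 0.75*|-0.4803| = -4.2691


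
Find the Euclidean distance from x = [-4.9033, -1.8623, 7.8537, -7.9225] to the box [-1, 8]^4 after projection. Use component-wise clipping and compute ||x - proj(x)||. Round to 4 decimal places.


Project each component onto [-1, 8].
clip(-4.9033) = -1.0, clip(-1.8623) = -1.0, clip(7.8537) = 7.8537, clip(-7.9225) = -1.0
Projection = [-1.0, -1.0, 7.8537, -1.0]
Squared diffs: [15.2358, 0.7436, 0.0, 47.921]
Distance = sqrt(63.9004) = 7.9938


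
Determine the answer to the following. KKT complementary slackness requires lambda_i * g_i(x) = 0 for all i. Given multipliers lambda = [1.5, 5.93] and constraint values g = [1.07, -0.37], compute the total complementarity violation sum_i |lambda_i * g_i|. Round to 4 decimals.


KKT complementary slackness check:
lambda_1 * g_1 = 1.5 * 1.07 = 1.605
lambda_2 * g_2 = 5.93 * -0.37 = -2.1941
Total violation = 1.605 + 2.1941 = 3.7991


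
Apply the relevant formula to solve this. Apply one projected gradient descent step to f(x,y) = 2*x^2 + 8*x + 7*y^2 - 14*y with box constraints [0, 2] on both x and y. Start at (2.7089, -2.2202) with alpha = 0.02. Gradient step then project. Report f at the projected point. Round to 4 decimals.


Step 1: Compute gradient at (2.7089, -2.2202).
grad_x = 2*2*2.7089 + 8 = 18.8356
grad_y = 2*7*-2.2202 - 14 = -45.0828
Step 2: Gradient step.
x_raw = 2.7089 - 0.02*18.8356 = 2.3322
y_raw = -2.2202 - 0.02*-45.0828 = -1.3185
Step 3: Project onto [0, 2].
x_proj = clip(2.3322) = 2.0
y_proj = clip(-1.3185) = 0.0
Step 4: Evaluate f.
f(2.0, 0.0) = 24.0


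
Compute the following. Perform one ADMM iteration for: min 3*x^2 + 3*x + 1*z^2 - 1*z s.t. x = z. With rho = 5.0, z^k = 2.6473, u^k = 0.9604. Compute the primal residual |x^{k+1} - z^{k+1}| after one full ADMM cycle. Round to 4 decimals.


ADMM iteration with rho = 5.0, z^k = 2.6473, u^k = 0.9604
Step 1: x-update.
Minimize 3*x^2 + 3*x + (5.0/2)*(x - 2.6473 + 0.9604)^2
FOC: (2*3 + 5.0)*x = -3 + 5.0*(2.6473 - 0.9604)
x^{k+1} = 0.494
Step 2: z-update.
Minimize 1*z^2 - 1*z + (5.0/2)*(0.494 - z + 0.9604)^2
FOC: (2*1 + 5.0)*z = 1 + 5.0*(0.494 + 0.9604)
z^{k+1} = 1.1817
Step 3: u-update.
u^{k+1} = 0.9604 + 0.494 - 1.1817 = 0.2727
Step 4: Primal residual = |0.494 - 1.1817| = 0.6877


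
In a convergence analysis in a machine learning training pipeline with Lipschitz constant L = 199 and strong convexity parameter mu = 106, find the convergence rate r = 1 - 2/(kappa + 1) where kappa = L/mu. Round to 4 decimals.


Step 1: Compute the condition number.
kappa = L/mu = 199/106 = 1.8774
Step 2: Compute the convergence rate.
r = 1 - 2/(kappa + 1) = 1 - 2*mu/(L + mu) = (L - mu)/(L + mu) = 93/305 = 0.3049


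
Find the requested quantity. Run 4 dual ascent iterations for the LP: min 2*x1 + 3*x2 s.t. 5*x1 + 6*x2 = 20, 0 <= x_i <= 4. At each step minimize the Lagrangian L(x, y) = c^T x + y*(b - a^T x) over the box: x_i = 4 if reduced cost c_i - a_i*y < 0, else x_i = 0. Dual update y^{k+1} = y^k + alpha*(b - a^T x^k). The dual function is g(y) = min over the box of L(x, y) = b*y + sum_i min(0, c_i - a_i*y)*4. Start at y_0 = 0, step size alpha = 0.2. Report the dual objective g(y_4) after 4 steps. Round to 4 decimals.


Dual ascent for LP: min 2*x1 + 3*x2, 5*x1 + 6*x2 = 20, 0 <= x_i <= 4
Step 1: y^k = 0.0, reduced costs: (2.0, 3.0)
  x^k = (0.0, 0.0), subgradient = b - a^T x = 20.0
  y^{k+1} = 0.0 + 0.2*20.0 = 4.0
Step 2: y^k = 4.0, reduced costs: (-18.0, -21.0)
  x^k = (4.0, 4.0), subgradient = b - a^T x = -24.0
  y^{k+1} = 4.0 + 0.2*-24.0 = -0.8
Step 3: y^k = -0.8, reduced costs: (6.0, 7.8)
  x^k = (0.0, 0.0), subgradient = b - a^T x = 20.0
  y^{k+1} = -0.8 + 0.2*20.0 = 3.2
Step 4: y^k = 3.2, reduced costs: (-14.0, -16.2)
  x^k = (4.0, 4.0), subgradient = b - a^T x = -24.0
  y^{k+1} = 3.2 + 0.2*-24.0 = -1.6
Dual objective at y_4 = -1.6: reduced costs (10.0, 12.6), box minimizer x = (0.0, 0.0)
g(y_4) = b*y + (c1 - a1*y)*x1 + (c2 - a2*y)*x2 = 20*(-1.6) + 10.0*0.0 + 12.6*0.0 = -32.0 + 0.0 + 0.0 = -32.0


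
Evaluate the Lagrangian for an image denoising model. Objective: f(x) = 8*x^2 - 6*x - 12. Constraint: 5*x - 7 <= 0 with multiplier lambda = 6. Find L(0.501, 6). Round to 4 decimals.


Step 1: Evaluate f(x).
f(0.501) = 8*0.501^2 - 6*0.501 - 12 = -12.998
Step 2: Evaluate g(x).
g(0.501) = 5*0.501 - 7 = -4.495
Step 3: Compute Lagrangian.
L = -12.998 + 6*-4.495 = -39.968


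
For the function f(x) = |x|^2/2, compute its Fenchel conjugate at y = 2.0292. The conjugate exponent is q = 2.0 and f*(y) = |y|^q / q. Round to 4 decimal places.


The conjugate exponent q satisfies 1/p + 1/q = 1.
p = 2, so q = 2/(2 - 1) = 2.0
|y|^q = 2.0292^2.0 = 4.1177
f*(2.0292) = 4.1177 / 2.0 = 2.0588


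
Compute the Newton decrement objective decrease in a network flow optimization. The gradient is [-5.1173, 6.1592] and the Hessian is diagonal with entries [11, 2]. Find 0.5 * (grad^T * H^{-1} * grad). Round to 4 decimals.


Step 1: H is diagonal, so H^(-1) * g = [-0.4652, 3.0796].
Step 2: g^T H^(-1) g = sum_i g_i^2 / H_ii
  = (-5.1173)^2/11 + (6.1592)^2/2
  = 2.3806 + 18.9679 = 21.3485
Step 3: Objective decrease = 0.5 * g^T H^(-1) g = 10.6742


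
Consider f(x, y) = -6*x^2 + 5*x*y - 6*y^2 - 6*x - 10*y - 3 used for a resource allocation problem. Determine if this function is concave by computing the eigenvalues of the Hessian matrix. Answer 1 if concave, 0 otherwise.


The Hessian of f(x,y) = -6*x^2 + 5*x*y - 6*y^2 - 6*x - 10*y - 3 is:
H = [[-12, 5], [5, -12]]
Trace = -12 - 12 = -24
Determinant = -12*-12 - (5)^2 = 119
Discriminant = (-24)^2 - 4*119 = 100.0
Eigenvalues: lambda_1 = -17.0, lambda_2 = -7.0
The function is concave.

1


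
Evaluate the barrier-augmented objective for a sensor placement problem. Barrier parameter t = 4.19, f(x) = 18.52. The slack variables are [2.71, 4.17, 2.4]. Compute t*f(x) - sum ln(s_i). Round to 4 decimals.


Step 1: Compute log-barrier.
ln values: [0.9969, 1.4279, 0.8755]
phi = -(0.9969 + 1.4279 + 0.8755) = -3.3003
Step 2: Compute augmented objective.
t*f(x) = 4.19*18.52 = 77.5988
Total = 77.5988 - 3.3003 = 74.2985


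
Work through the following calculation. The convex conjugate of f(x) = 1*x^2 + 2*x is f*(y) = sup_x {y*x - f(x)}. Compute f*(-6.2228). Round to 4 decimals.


f*(y) = sup_x {y*x - a*x^2 - b*x} = sup_x {(y-b)*x - a*x^2}
FOC: (y - b) - 2a*x = 0 => x* = (y - b)/(2a)
x* = (-6.2228 - 2)/(2*1) = -4.1114
f*(-6.2228) = (y-b)^2/(4a) = (-6.2228 - 2)^2/(4*1)
= 67.6144/4 = 16.9036


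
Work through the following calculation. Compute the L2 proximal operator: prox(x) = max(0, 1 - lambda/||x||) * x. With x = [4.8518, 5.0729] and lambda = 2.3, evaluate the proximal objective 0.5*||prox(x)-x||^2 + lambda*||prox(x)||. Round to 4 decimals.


Step 1: Compute ||x||.
||x|| = 7.0196
Step 2: Compute scaling factor.
scale = max(0, 1 - 2.3/7.0196) = 0.6723
Step 3: prox(x) = [3.2621, 3.4107]
||prox(x)|| = 4.7196
Step 4: Proximal objective.
0.5*||prox-x||^2 = 2.645
lambda*||prox|| = 10.8551
Total = 13.5


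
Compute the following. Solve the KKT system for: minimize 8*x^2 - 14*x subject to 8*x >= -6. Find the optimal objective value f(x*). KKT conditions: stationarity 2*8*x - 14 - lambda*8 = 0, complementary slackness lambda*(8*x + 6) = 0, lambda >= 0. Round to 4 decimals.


Step 1: Try lambda = 0 (constraint inactive).
Stationarity: 2*8*x - 14 = 0
x* = 14/(2*8) = 0.875
Check constraint: 8*0.875 = 7.0 >= -6 -- satisfied.
Step 2: Compute optimal value.
f(x*) = 8*0.875^2 - 14*0.875 = -6.125


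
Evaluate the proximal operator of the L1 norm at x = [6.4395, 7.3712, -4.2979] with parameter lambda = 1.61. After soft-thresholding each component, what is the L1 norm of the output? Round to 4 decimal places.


Soft-thresholding with lambda = 1.61:
prox(6.4395) = sign(6.4395)*max(|6.4395| - 1.61, 0) = 4.8295
prox(7.3712) = sign(7.3712)*max(|7.3712| - 1.61, 0) = 5.7612
prox(-4.2979) = sign(-4.2979)*max(|-4.2979| - 1.61, 0) = -2.6879
prox(x) = [4.8295, 5.7612, -2.6879]
||prox(x)||_1 = 4.8295 + 5.7612 + 2.6879 = 13.2786


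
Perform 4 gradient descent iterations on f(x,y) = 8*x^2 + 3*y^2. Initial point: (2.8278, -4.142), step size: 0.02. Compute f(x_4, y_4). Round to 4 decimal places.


Gradient descent on f(x,y) = 8*x^2 + 3*y^2.
Starting point: (2.8278, -4.142), alpha = 0.02
Step 1: grad_x = 2*8*2.8278 = 45.2448, grad_y = 2*3*-4.142 = -24.852
  x_1 = 2.8278 - 0.02*45.2448 = 1.9229
  y_1 = -4.142 - 0.02*-24.852 = -3.645
Step 2: grad_x = 2*8*1.9229 = 30.7665, grad_y = 2*3*-3.645 = -21.8698
  x_2 = 1.9229 - 0.02*30.7665 = 1.3076
  y_2 = -3.645 - 0.02*-21.8698 = -3.2076
Step 3: grad_x = 2*8*1.3076 = 20.9212, grad_y = 2*3*-3.2076 = -19.2454
  x_3 = 1.3076 - 0.02*20.9212 = 0.8892
  y_3 = -3.2076 - 0.02*-19.2454 = -2.8227
Step 4: grad_x = 2*8*0.8892 = 14.2264, grad_y = 2*3*-2.8227 = -16.9359
  x_4 = 0.8892 - 0.02*14.2264 = 0.6046
  y_4 = -2.8227 - 0.02*-16.9359 = -2.4839
f(0.6046, -2.4839) = 8*0.6046^2 + 3*(-2.4839)^2 = 21.4344


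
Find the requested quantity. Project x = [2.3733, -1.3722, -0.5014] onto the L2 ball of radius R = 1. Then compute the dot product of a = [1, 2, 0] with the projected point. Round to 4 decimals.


Step 1: Compute ||x|| (intermediates to 6 decimals).
||x|| = sqrt(2.3733^2 + (-1.3722)^2 + (-0.5014)^2) = 2.786914
Step 2: Project.
Since ||x|| > R, scale = R/||x|| = 1/2.786914 = 0.35882, proj(x) = scale * x
proj(x) = [0.851588, -0.492373, -0.179912]
Step 3: Dot product.
a^T * proj(x) = 1*0.851588 + 2*(-0.492373) + 0*(-0.179912) = -0.1332


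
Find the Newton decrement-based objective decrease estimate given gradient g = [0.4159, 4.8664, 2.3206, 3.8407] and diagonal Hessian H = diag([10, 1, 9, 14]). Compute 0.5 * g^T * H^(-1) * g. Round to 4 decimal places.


Step 1: H is diagonal, so H^(-1) * g = [0.0416, 4.8664, 0.2578, 0.2743].
Step 2: g^T H^(-1) g = sum_i g_i^2 / H_ii
  = (0.4159)^2/10 + (4.8664)^2/1 + (2.3206)^2/9 + (3.8407)^2/14
  = 0.0173 + 23.6818 + 0.5984 + 1.0536 = 25.3511
Step 3: Objective decrease = 0.5 * g^T H^(-1) g = 12.6756


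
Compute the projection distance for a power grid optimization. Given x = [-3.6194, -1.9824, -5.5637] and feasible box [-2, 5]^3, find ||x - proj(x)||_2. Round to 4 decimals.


Project each component onto [-2, 5].
clip(-3.6194) = -2.0, clip(-1.9824) = -1.9824, clip(-5.5637) = -2.0
Projection = [-2.0, -1.9824, -2.0]
Squared diffs: [2.6225, 0.0, 12.7]
Distance = sqrt(15.3225) = 3.9144


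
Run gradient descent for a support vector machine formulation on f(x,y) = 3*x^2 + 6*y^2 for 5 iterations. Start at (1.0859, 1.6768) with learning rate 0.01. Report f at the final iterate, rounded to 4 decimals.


Gradient descent on f(x,y) = 3*x^2 + 6*y^2.
Starting point: (1.0859, 1.6768), alpha = 0.01
Step 1: grad_x = 2*3*1.0859 = 6.5154, grad_y = 2*6*1.6768 = 20.1216
  x_1 = 1.0859 - 0.01*6.5154 = 1.0207
  y_1 = 1.6768 - 0.01*20.1216 = 1.4756
Step 2: grad_x = 2*3*1.0207 = 6.1245, grad_y = 2*6*1.4756 = 17.707
  x_2 = 1.0207 - 0.01*6.1245 = 0.9595
  y_2 = 1.4756 - 0.01*17.707 = 1.2985
Step 3: grad_x = 2*3*0.9595 = 5.757, grad_y = 2*6*1.2985 = 15.5822
  x_3 = 0.9595 - 0.01*5.757 = 0.9019
  y_3 = 1.2985 - 0.01*15.5822 = 1.1427
Step 4: grad_x = 2*3*0.9019 = 5.4116, grad_y = 2*6*1.1427 = 13.7123
  x_4 = 0.9019 - 0.01*5.4116 = 0.8478
  y_4 = 1.1427 - 0.01*13.7123 = 1.0056
Step 5: grad_x = 2*3*0.8478 = 5.0869, grad_y = 2*6*1.0056 = 12.0668
  x_5 = 0.8478 - 0.01*5.0869 = 0.7969
  y_5 = 1.0056 - 0.01*12.0668 = 0.8849
f(0.7969, 0.8849) = 3*0.7969^2 + 6*0.8849^2 = 6.6037


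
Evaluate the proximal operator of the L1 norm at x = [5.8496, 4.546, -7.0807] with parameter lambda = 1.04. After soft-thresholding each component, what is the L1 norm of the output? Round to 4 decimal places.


Soft-thresholding with lambda = 1.04:
prox(5.8496) = sign(5.8496)*max(|5.8496| - 1.04, 0) = 4.8096
prox(4.546) = sign(4.546)*max(|4.546| - 1.04, 0) = 3.506
prox(-7.0807) = sign(-7.0807)*max(|-7.0807| - 1.04, 0) = -6.0407
prox(x) = [4.8096, 3.506, -6.0407]
||prox(x)||_1 = 4.8096 + 3.506 + 6.0407 = 14.3563


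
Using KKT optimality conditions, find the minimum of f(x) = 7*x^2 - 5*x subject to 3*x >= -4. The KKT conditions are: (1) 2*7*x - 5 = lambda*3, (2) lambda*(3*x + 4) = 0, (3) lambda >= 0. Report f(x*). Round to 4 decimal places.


Step 1: Try lambda = 0 (constraint inactive).
Stationarity: 2*7*x - 5 = 0
x* = 5/(2*7) = 5/14 = 0.3571 (rounded; the exact value 5/14 is used below)
Check constraint: 3*0.3571 = 1.0713 >= -4 -- satisfied.
Step 2: Compute optimal value.
f(x*) = 7*(5/14)^2 - 5*(5/14) = -0.8929


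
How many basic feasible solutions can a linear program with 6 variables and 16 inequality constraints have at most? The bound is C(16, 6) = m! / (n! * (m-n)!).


Each vertex corresponds to some choice of n active constraints out of m, so the number of vertices is at most C(m, n) = m! / (n!(m-n)!).
m = 16, n = 6
Numerator: 16 * 15 * 14 * 13 * 12 * 11
Denominator: 6! = 720
C(16, 6) = 8008


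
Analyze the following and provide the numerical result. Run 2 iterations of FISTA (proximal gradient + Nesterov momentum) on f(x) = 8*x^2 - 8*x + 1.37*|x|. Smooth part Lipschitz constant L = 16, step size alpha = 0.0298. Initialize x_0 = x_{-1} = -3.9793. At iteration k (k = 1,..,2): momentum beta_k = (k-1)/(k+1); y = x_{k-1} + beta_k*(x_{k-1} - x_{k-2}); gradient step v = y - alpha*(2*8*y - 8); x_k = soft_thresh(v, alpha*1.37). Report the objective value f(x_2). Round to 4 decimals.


FISTA on f(x) = 8*x^2 - 8*x + 1.37*|x|
L = 16, alpha = 0.0298
Iteration 1: beta = 0.0, y = -3.9793 + 0.0*(-3.9793 + 3.9793) = -3.9793
  grad(y) = -71.6688, v = y - alpha*grad = -1.8436
  prox(v) = soft_thresh(-1.8436, 0.0408) = -1.8027
Iteration 2: beta = 0.3333, y = -1.8027 + 0.3333*(-1.8027 + 3.9793) = -1.0772
  grad(y) = -25.2356, v = y - alpha*grad = -0.3252
  prox(v) = soft_thresh(-0.3252, 0.0408) = -0.2844
f(x_2) = 8*(-0.2844)^2 - 8*(-0.2844) + 1.37*|-0.2844| = 3.3116


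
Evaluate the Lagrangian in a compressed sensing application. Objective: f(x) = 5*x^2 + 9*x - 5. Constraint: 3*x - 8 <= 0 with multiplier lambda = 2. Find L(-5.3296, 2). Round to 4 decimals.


Step 1: Evaluate f(x).
f(-5.3296) = 5*(-5.3296)^2 + 9*(-5.3296) - 5 = 89.0568
Step 2: Evaluate g(x).
g(-5.3296) = 3*-5.3296 - 8 = -23.9888
Step 3: Compute Lagrangian.
L = 89.0568 + 2*-23.9888 = 41.0792


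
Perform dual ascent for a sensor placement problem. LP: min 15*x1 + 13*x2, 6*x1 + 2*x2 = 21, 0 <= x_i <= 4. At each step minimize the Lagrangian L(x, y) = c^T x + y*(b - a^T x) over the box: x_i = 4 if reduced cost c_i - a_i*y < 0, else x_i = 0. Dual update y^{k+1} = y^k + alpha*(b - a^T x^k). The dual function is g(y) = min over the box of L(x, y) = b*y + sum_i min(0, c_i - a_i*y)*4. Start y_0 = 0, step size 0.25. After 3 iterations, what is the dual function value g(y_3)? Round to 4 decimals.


Dual ascent for LP: min 15*x1 + 13*x2, 6*x1 + 2*x2 = 21, 0 <= x_i <= 4
Step 1: y^k = 0.0, reduced costs: (15.0, 13.0)
  x^k = (0.0, 0.0), subgradient = b - a^T x = 21.0
  y^{k+1} = 0.0 + 0.25*21.0 = 5.25
Step 2: y^k = 5.25, reduced costs: (-16.5, 2.5)
  x^k = (4.0, 0.0), subgradient = b - a^T x = -3.0
  y^{k+1} = 5.25 + 0.25*-3.0 = 4.5
Step 3: y^k = 4.5, reduced costs: (-12.0, 4.0)
  x^k = (4.0, 0.0), subgradient = b - a^T x = -3.0
  y^{k+1} = 4.5 + 0.25*-3.0 = 3.75
Dual objective at y_3 = 3.75: reduced costs (-7.5, 5.5), box minimizer x = (4.0, 0.0)
g(y_3) = b*y + (c1 - a1*y)*x1 + (c2 - a2*y)*x2 = 21*3.75 + (-7.5)*4.0 + 5.5*0.0 = 78.75 - 30.0 + 0.0 = 48.75


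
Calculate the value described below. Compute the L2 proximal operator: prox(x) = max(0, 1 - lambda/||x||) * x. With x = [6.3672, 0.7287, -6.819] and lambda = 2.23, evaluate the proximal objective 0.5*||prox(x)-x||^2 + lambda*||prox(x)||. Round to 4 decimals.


Step 1: Compute ||x||.
||x|| = 9.3579
Step 2: Compute scaling factor.
scale = max(0, 1 - 2.23/9.3579) = 0.7617
Step 3: prox(x) = [4.8499, 0.5551, -5.194]
||prox(x)|| = 7.1279
Step 4: Proximal objective.
0.5*||prox-x||^2 = 2.4865
lambda*||prox|| = 15.8952
Total = 18.3818


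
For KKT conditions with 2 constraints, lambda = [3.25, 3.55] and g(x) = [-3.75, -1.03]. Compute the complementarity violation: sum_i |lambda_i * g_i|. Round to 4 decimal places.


KKT complementary slackness check:
lambda_1 * g_1 = 3.25 * -3.75 = -12.1875
lambda_2 * g_2 = 3.55 * -1.03 = -3.6565
Total violation = 12.1875 + 3.6565 = 15.844


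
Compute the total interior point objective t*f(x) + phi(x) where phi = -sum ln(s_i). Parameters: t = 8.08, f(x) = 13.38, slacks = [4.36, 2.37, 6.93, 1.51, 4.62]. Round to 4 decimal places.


Step 1: Compute log-barrier.
ln values: [1.4725, 0.8629, 1.9359, 0.4121, 1.5304]
phi = -(1.4725 + 0.8629 + 1.9359 + 0.4121 + 1.5304) = -6.2137
Step 2: Compute augmented objective.
t*f(x) = 8.08*13.38 = 108.1104
Total = 108.1104 - 6.2137 = 101.8967


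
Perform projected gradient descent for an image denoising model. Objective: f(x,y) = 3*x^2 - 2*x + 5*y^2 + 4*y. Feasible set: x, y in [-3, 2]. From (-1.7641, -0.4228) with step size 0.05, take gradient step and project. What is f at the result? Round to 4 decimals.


Step 1: Compute gradient at (-1.7641, -0.4228).
grad_x = 2*3*-1.7641 - 2 = -12.5846
grad_y = 2*5*-0.4228 + 4 = -0.228
Step 2: Gradient step.
x_raw = -1.7641 - 0.05*-12.5846 = -1.1349
y_raw = -0.4228 - 0.05*-0.228 = -0.4114
Step 3: Project onto [-3, 2].
x_proj = clip(-1.1349) = -1.1349
y_proj = clip(-0.4114) = -0.4114
Step 4: Evaluate f.
f(-1.1349, -0.4114) = 5.3342


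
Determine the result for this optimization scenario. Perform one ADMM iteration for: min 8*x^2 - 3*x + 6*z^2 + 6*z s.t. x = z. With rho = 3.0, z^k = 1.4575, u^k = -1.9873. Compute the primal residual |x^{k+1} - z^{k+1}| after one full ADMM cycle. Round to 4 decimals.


ADMM iteration with rho = 3.0, z^k = 1.4575, u^k = -1.9873
Step 1: x-update.
Minimize 8*x^2 - 3*x + (3.0/2)*(x - 1.4575 - 1.9873)^2
FOC: (2*8 + 3.0)*x = 3 + 3.0*(1.4575 + 1.9873)
x^{k+1} = 0.7018
Step 2: z-update.
Minimize 6*z^2 + 6*z + (3.0/2)*(0.7018 - z - 1.9873)^2
FOC: (2*6 + 3.0)*z = -6 + 3.0*(0.7018 - 1.9873)
z^{k+1} = -0.6571
Step 3: u-update.
u^{k+1} = -1.9873 + 0.7018 + 0.6571 = -0.6284
Step 4: Primal residual = |0.7018 + 0.6571| = 1.3589


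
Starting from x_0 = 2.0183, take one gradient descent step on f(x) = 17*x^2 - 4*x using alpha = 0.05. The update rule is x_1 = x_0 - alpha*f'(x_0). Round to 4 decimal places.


We compute the gradient at x_0 and apply the update.
f'(x) = 34*x - 4
f'(2.0183) = 34*2.0183 - 4 = 64.6222
x_1 = 2.0183 - 0.05*64.6222 = -1.2128


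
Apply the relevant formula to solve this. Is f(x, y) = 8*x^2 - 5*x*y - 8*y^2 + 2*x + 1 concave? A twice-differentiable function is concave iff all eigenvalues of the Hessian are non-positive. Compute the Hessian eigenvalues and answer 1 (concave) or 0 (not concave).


The Hessian of f(x,y) = 8*x^2 - 5*x*y - 8*y^2 + 2*x + 1 is:
H = [[16, -5], [-5, -16]]
Trace = 16 - 16 = 0
Determinant = 16*-16 - (-5)^2 = -281
Discriminant = (0)^2 - 4*-281 = 1124.0
Eigenvalues: lambda_1 = -16.7631, lambda_2 = 16.7631
The function is not concave.

0


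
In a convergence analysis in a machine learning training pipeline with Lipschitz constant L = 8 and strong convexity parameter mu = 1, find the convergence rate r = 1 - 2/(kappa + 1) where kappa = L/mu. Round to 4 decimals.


Step 1: Compute the condition number.
kappa = L/mu = 8/1 = 8.0
Step 2: Compute the convergence rate.
r = 1 - 2/(kappa + 1) = 1 - 2*mu/(L + mu) = (L - mu)/(L + mu) = 7/9 = 0.7778


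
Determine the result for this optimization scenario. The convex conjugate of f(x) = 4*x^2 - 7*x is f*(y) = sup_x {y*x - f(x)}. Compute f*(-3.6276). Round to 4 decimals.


f*(y) = sup_x {y*x - a*x^2 - b*x} = sup_x {(y-b)*x - a*x^2}
FOC: (y - b) - 2a*x = 0 => x* = (y - b)/(2a)
x* = (-3.6276 + 7)/(2*4) = 0.4216
f*(-3.6276) = (y-b)^2/(4a) = (-3.6276 + 7)^2/(4*4)
= 11.3731/16 = 0.7108


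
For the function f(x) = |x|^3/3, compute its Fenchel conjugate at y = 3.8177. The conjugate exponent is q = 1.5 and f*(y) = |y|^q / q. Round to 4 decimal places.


The conjugate exponent q satisfies 1/p + 1/q = 1.
p = 3, so q = 3/(3 - 1) = 1.5
|y|^q = 3.8177^1.5 = 7.4594
f*(3.8177) = 7.4594 / 1.5 = 4.9729


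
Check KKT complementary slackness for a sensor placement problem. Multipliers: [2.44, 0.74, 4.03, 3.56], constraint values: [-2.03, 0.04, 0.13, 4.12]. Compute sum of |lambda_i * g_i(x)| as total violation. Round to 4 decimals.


KKT complementary slackness check:
lambda_1 * g_1 = 2.44 * -2.03 = -4.9532
lambda_2 * g_2 = 0.74 * 0.04 = 0.0296
lambda_3 * g_3 = 4.03 * 0.13 = 0.5239
lambda_4 * g_4 = 3.56 * 4.12 = 14.6672
Total violation = 4.9532 + 0.0296 + 0.5239 + 14.6672 = 20.1739


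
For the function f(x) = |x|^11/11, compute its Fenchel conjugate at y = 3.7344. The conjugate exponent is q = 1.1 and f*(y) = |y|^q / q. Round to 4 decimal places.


The conjugate exponent q satisfies 1/p + 1/q = 1.
p = 11, so q = 11/(11 - 1) = 1.1
|y|^q = 3.7344^1.1 = 4.2603
f*(3.7344) = 4.2603 / 1.1 = 3.873


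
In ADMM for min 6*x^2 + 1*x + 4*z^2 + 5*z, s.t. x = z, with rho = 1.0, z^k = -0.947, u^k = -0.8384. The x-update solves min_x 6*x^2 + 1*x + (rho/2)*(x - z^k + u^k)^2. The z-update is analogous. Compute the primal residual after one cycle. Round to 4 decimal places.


ADMM iteration with rho = 1.0, z^k = -0.947, u^k = -0.8384
Step 1: x-update.
Minimize 6*x^2 + 1*x + (1.0/2)*(x + 0.947 - 0.8384)^2
FOC: (2*6 + 1.0)*x = -1 + 1.0*(-0.947 + 0.8384)
x^{k+1} = -0.0853
Step 2: z-update.
Minimize 4*z^2 + 5*z + (1.0/2)*(-0.0853 - z - 0.8384)^2
FOC: (2*4 + 1.0)*z = -5 + 1.0*(-0.0853 - 0.8384)
z^{k+1} = -0.6582
Step 3: u-update.
u^{k+1} = -0.8384 - 0.0853 + 0.6582 = -0.2655
Step 4: Primal residual = |-0.0853 + 0.6582| = 0.5729


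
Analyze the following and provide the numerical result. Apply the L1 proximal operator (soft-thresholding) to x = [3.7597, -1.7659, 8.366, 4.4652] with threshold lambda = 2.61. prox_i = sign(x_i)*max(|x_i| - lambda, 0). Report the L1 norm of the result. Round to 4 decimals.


Soft-thresholding with lambda = 2.61:
prox(3.7597) = sign(3.7597)*max(|3.7597| - 2.61, 0) = 1.1497
prox(-1.7659) = sign(-1.7659)*max(|-1.7659| - 2.61, 0) = 0.0
prox(8.366) = sign(8.366)*max(|8.366| - 2.61, 0) = 5.756
prox(4.4652) = sign(4.4652)*max(|4.4652| - 2.61, 0) = 1.8552
prox(x) = [1.1497, 0.0, 5.756, 1.8552]
||prox(x)||_1 = 1.1497 + 0.0 + 5.756 + 1.8552 = 8.7609


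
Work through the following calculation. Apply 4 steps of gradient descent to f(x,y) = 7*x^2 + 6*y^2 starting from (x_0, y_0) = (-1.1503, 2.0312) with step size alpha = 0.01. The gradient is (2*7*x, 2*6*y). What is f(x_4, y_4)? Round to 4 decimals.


Gradient descent on f(x,y) = 7*x^2 + 6*y^2.
Starting point: (-1.1503, 2.0312), alpha = 0.01
Step 1: grad_x = 2*7*-1.1503 = -16.1042, grad_y = 2*6*2.0312 = 24.3744
  x_1 = -1.1503 - 0.01*-16.1042 = -0.9893
  y_1 = 2.0312 - 0.01*24.3744 = 1.7875
Step 2: grad_x = 2*7*-0.9893 = -13.8496, grad_y = 2*6*1.7875 = 21.4495
  x_2 = -0.9893 - 0.01*-13.8496 = -0.8508
  y_2 = 1.7875 - 0.01*21.4495 = 1.573
Step 3: grad_x = 2*7*-0.8508 = -11.9107, grad_y = 2*6*1.573 = 18.8755
  x_3 = -0.8508 - 0.01*-11.9107 = -0.7317
  y_3 = 1.573 - 0.01*18.8755 = 1.3842
Step 4: grad_x = 2*7*-0.7317 = -10.2432, grad_y = 2*6*1.3842 = 16.6105
  x_4 = -0.7317 - 0.01*-10.2432 = -0.6292
  y_4 = 1.3842 - 0.01*16.6105 = 1.2181
f(-0.6292, 1.2181) = 7*(-0.6292)^2 + 6*1.2181^2 = 11.6741


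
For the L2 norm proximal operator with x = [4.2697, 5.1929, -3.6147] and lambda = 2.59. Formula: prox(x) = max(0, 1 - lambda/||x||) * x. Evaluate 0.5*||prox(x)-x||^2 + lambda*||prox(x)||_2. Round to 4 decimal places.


Step 1: Compute ||x||.
||x|| = 7.633
Step 2: Compute scaling factor.
scale = max(0, 1 - 2.59/7.633) = 0.6607
Step 3: prox(x) = [2.8209, 3.4309, -2.3882]
||prox(x)|| = 5.043
Step 4: Proximal objective.
0.5*||prox-x||^2 = 3.3541
lambda*||prox|| = 13.0614
Total = 16.4154


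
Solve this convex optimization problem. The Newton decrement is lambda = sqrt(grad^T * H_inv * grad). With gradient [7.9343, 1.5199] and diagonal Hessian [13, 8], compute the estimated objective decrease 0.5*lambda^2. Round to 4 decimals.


Step 1: H is diagonal, so H^(-1) * g = [0.6103, 0.19].
Step 2: g^T H^(-1) g = sum_i g_i^2 / H_ii
  = (7.9343)^2/13 + (1.5199)^2/8
  = 4.8425 + 0.2888 = 5.1313
Step 3: Objective decrease = 0.5 * g^T H^(-1) g = 2.5657


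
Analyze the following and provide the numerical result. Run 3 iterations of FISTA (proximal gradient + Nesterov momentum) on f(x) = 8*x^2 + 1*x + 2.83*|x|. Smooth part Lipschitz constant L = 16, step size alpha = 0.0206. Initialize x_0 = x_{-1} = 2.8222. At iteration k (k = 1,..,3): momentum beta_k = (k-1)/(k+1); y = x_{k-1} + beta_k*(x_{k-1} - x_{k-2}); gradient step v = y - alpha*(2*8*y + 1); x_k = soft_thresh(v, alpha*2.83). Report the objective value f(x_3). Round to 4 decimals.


FISTA on f(x) = 8*x^2 + 1*x + 2.83*|x|
L = 16, alpha = 0.0206
Iteration 1: beta = 0.0, y = 2.8222 + 0.0*(2.8222 - 2.8222) = 2.8222
  grad(y) = 46.1552, v = y - alpha*grad = 1.8714
  prox(v) = soft_thresh(1.8714, 0.0583) = 1.8131
Iteration 2: beta = 0.3333, y = 1.8131 + 0.3333*(1.8131 - 2.8222) = 1.4767
  grad(y) = 24.6278, v = y - alpha*grad = 0.9694
  prox(v) = soft_thresh(0.9694, 0.0583) = 0.9111
Iteration 3: beta = 0.5, y = 0.9111 + 0.5*(0.9111 - 1.8131) = 0.4601
  grad(y) = 8.3618, v = y - alpha*grad = 0.2879
  prox(v) = soft_thresh(0.2879, 0.0583) = 0.2296
f(x_3) = 8*0.2296^2 + 1*0.2296 + 2.83*|0.2296| = 1.3008


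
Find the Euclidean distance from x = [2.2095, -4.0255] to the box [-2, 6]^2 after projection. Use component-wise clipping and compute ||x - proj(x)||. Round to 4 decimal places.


Project each component onto [-2, 6].
clip(2.2095) = 2.2095, clip(-4.0255) = -2.0
Projection = [2.2095, -2.0]
Squared diffs: [0.0, 4.1027]
Distance = sqrt(4.1027) = 2.0255


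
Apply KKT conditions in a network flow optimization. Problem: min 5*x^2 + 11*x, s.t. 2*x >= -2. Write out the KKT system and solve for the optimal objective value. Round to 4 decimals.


Step 1: Try lambda = 0 (constraint inactive).
x_unc = -11/(2*5) = -1.1
Check: 2*-1.1 = -2.2 < -2 -- violated!
Step 2: Constraint must be active: 2*x = -2
x* = -2/2 = -1.0
lambda = (2*5*(-1.0) + 11)/2 = 0.5
Step 3: Compute optimal value.
f(x*) = 5*(-1.0)^2 + 11*(-1.0) = -6.0


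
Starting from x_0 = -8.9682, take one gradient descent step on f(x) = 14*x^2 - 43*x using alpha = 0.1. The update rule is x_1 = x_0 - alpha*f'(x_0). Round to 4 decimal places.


We compute the gradient at x_0 and apply the update.
f'(x) = 28*x - 43
f'(-8.9682) = 28*-8.9682 - 43 = -294.1096
x_1 = -8.9682 - 0.1*-294.1096 = 20.4428


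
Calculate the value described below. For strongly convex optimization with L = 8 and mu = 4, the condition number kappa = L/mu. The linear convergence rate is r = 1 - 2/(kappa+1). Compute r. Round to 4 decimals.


Step 1: Compute the condition number.
kappa = L/mu = 8/4 = 2.0
Step 2: Compute the convergence rate.
r = 1 - 2/(kappa + 1) = 1 - 2*mu/(L + mu) = (L - mu)/(L + mu) = 4/12 = 0.3333


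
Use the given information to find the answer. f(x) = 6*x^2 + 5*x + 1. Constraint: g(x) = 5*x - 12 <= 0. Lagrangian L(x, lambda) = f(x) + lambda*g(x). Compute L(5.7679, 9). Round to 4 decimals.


Step 1: Evaluate f(x).
f(5.7679) = 6*5.7679^2 + 5*5.7679 + 1 = 229.4515
Step 2: Evaluate g(x).
g(5.7679) = 5*5.7679 - 12 = 16.8395
Step 3: Compute Lagrangian.
L = 229.4515 + 9*16.8395 = 381.007


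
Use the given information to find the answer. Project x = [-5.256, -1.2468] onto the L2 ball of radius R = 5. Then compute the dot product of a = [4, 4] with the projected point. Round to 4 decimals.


Step 1: Compute ||x|| (intermediates to 6 decimals).
||x|| = sqrt((-5.256)^2 + (-1.2468)^2) = 5.401856
Step 2: Project.
Since ||x|| > R, scale = R/||x|| = 5/5.401856 = 0.925608, proj(x) = scale * x
proj(x) = [-4.864996, -1.154048]
Step 3: Dot product.
a^T * proj(x) = 4*(-4.864996) + 4*(-1.154048) = -24.0762


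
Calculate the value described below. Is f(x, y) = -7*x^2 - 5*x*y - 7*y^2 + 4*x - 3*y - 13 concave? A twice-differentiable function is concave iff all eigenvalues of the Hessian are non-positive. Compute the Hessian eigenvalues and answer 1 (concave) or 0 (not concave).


The Hessian of f(x,y) = -7*x^2 - 5*x*y - 7*y^2 + 4*x - 3*y - 13 is:
H = [[-14, -5], [-5, -14]]
Trace = -14 - 14 = -28
Determinant = -14*-14 - (-5)^2 = 171
Discriminant = (-28)^2 - 4*171 = 100.0
Eigenvalues: lambda_1 = -19.0, lambda_2 = -9.0
The function is concave.

1


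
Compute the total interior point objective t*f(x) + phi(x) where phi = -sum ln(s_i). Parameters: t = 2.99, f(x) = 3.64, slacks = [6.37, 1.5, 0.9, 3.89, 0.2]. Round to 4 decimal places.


Step 1: Compute log-barrier.
ln values: [1.8516, 0.4055, -0.1054, 1.3584, -1.6094]
phi = -(1.8516 + 0.4055 - 0.1054 + 1.3584 - 1.6094) = -1.9007
Step 2: Compute augmented objective.
t*f(x) = 2.99*3.64 = 10.8836
Total = 10.8836 - 1.9007 = 8.9829


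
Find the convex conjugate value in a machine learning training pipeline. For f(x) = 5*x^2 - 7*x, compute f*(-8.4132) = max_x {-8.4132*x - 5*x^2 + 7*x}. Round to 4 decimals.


f*(y) = sup_x {y*x - a*x^2 - b*x} = sup_x {(y-b)*x - a*x^2}
FOC: (y - b) - 2a*x = 0 => x* = (y - b)/(2a)
x* = (-8.4132 + 7)/(2*5) = -0.1413
f*(-8.4132) = (y-b)^2/(4a) = (-8.4132 + 7)^2/(4*5)
= 1.9971/20 = 0.0999


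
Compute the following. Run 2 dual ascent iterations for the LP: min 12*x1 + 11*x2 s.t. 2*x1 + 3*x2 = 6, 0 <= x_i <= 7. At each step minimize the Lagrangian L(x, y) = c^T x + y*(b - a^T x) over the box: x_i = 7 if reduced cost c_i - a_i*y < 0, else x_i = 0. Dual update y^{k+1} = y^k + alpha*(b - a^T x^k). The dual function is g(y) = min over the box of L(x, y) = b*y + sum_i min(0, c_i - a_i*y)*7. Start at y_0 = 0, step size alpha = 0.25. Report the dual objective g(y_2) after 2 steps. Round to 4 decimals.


Dual ascent for LP: min 12*x1 + 11*x2, 2*x1 + 3*x2 = 6, 0 <= x_i <= 7
Step 1: y^k = 0.0, reduced costs: (12.0, 11.0)
  x^k = (0.0, 0.0), subgradient = b - a^T x = 6.0
  y^{k+1} = 0.0 + 0.25*6.0 = 1.5
Step 2: y^k = 1.5, reduced costs: (9.0, 6.5)
  x^k = (0.0, 0.0), subgradient = b - a^T x = 6.0
  y^{k+1} = 1.5 + 0.25*6.0 = 3.0
Dual objective at y_2 = 3.0: reduced costs (6.0, 2.0), box minimizer x = (0.0, 0.0)
g(y_2) = b*y + (c1 - a1*y)*x1 + (c2 - a2*y)*x2 = 6*3.0 + 6.0*0.0 + 2.0*0.0 = 18.0 + 0.0 + 0.0 = 18.0


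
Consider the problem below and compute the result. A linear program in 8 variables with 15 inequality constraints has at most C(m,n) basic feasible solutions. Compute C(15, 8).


Each vertex corresponds to some choice of n active constraints out of m, so the number of vertices is at most C(m, n) = m! / (n!(m-n)!).
m = 15, n = 8
Numerator: 15 * 14 * 13 * 12 * 11 * 10 * 9 * 8
Denominator: 8! = 40320
C(15, 8) = 6435


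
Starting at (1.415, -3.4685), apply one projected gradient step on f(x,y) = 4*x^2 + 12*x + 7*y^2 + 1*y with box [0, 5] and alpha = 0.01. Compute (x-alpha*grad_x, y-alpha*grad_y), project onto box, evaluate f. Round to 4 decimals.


Step 1: Compute gradient at (1.415, -3.4685).
grad_x = 2*4*1.415 + 12 = 23.32
grad_y = 2*7*-3.4685 + 1 = -47.559
Step 2: Gradient step.
x_raw = 1.415 - 0.01*23.32 = 1.1818
y_raw = -3.4685 - 0.01*-47.559 = -2.9929
Step 3: Project onto [0, 5].
x_proj = clip(1.1818) = 1.1818
y_proj = clip(-2.9929) = 0.0
Step 4: Evaluate f.
f(1.1818, 0.0) = 19.7682


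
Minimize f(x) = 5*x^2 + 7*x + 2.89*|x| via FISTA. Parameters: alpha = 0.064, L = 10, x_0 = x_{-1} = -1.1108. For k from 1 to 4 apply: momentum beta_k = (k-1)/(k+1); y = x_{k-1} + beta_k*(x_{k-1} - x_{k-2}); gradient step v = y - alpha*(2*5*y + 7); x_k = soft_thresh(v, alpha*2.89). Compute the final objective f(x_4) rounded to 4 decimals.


FISTA on f(x) = 5*x^2 + 7*x + 2.89*|x|
L = 10, alpha = 0.064
Iteration 1: beta = 0.0, y = -1.1108 + 0.0*(-1.1108 + 1.1108) = -1.1108
  grad(y) = -4.108, v = y - alpha*grad = -0.8479
  prox(v) = soft_thresh(-0.8479, 0.185) = -0.6629
Iteration 2: beta = 0.3333, y = -0.6629 + 0.3333*(-0.6629 + 1.1108) = -0.5136
  grad(y) = 1.8636, v = y - alpha*grad = -0.6329
  prox(v) = soft_thresh(-0.6329, 0.185) = -0.4479
Iteration 3: beta = 0.5, y = -0.4479 + 0.5*(-0.4479 + 0.6629) = -0.3405
  grad(y) = 3.5954, v = y - alpha*grad = -0.5706
  prox(v) = soft_thresh(-0.5706, 0.185) = -0.3856
Iteration 4: beta = 0.6, y = -0.3856 + 0.6*(-0.3856 + 0.4479) = -0.3482
  grad(y) = 3.518, v = y - alpha*grad = -0.5734
  prox(v) = soft_thresh(-0.5734, 0.185) = -0.3884
f(x_4) = 5*(-0.3884)^2 + 7*(-0.3884) + 2.89*|-0.3884| = -0.842
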